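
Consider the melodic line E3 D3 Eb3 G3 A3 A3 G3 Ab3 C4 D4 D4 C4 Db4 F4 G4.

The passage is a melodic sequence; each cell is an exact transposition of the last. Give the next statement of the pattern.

G4 F4 Gb4 Bb4 C5

The 5-note cells begin on E3, A3, D4 — each up a 4th from the last.
Statement 4 starts on G4 and keeps the same exact contour: G4 F4 Gb4 Bb4 C5.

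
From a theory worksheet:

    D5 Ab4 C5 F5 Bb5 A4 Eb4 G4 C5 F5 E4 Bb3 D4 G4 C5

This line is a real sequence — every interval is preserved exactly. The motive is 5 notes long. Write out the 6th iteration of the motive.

C#3 G2 B2 E3 A3

The 5-note cells begin on D5, A4, E4 — each down a 4th from the last.
Continuing the starts: B3 → F#3 → C#3.
Statement 6 starts on C#3 and keeps the same exact contour: C#3 G2 B2 E3 A3.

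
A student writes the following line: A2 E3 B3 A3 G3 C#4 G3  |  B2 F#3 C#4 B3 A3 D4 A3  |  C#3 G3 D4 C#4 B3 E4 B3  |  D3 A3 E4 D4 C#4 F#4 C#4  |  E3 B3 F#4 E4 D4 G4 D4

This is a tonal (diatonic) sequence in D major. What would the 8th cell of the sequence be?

Taking 7-note groups, the heads are A2, B2, C#3, D3, E3: the pattern moves up a 2nd.
Carrying on: F#3 → G3 → A3.
So cell 8 is A3 E4 B4 A4 G4 C#5 G4.

A3 E4 B4 A4 G4 C#5 G4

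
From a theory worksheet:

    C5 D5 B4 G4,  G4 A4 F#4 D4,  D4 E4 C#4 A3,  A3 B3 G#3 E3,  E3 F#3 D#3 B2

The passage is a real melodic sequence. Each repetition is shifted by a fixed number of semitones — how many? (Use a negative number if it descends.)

The 4-note cells begin on C5, G4, D4, A3, E3 — each down a 4th from the last.
C5→G4 is 67 − 72 = -5 semitones.

-5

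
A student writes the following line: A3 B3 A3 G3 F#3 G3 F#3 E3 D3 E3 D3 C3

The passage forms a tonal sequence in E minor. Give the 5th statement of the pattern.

The 4-note cells begin on A3, F#3, D3 — each down a 3rd from the last.
Extending down a 3rd: B2 → G2.
Statement 5 starts on G2 and keeps the same diatonic contour: G2 A2 G2 F#2.

G2 A2 G2 F#2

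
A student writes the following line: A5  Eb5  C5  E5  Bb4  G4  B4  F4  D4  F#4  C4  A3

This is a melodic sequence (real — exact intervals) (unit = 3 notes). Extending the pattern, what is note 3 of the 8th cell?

Grouping in 3s, the 3rd note of each cell is C5, G4, D4, A3.
Extending down a 4th: E3 → B2 → F#2 → C#2.

C#2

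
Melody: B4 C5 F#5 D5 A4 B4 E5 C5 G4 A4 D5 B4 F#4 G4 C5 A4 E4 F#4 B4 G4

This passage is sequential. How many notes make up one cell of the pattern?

Try groups of 4 (5 cells in 20 notes):
B4 C5 F#5 D5 | A4 B4 E5 C5 | G4 A4 D5 B4 | F#4 G4 C5 A4 | E4 F#4 B4 G4
Each cell is the previous one down a 2nd — so the unit is 4 notes.

4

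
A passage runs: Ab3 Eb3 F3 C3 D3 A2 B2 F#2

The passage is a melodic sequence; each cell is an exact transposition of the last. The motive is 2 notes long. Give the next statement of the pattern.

G#2 D#2

The 2-note cells begin on Ab3, F3, D3, B2 — each down a 3rd from the last.
So cell 5 is G#2 D#2.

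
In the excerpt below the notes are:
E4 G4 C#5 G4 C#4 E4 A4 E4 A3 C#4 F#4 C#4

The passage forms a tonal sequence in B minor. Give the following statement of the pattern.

F#3 A3 D4 A3

With a 4-note motive the entries are E4, C#4, A3, each down a 3rd from the previous.
Statement 4 starts on F#3 and keeps the same diatonic contour: F#3 A3 D4 A3.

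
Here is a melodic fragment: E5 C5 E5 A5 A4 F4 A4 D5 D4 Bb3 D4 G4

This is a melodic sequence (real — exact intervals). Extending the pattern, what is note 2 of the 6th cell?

Db2

Grouping in 4s, the 2nd note of each cell is C5, F4, Bb3.
Each moves down a 5th. Continuing: Eb3 → Ab2 → Db2.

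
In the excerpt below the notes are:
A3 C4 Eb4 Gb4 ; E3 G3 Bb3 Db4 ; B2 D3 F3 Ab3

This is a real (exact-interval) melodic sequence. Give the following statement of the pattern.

Unit = 4 notes; the statements start on A3, E3, B2, moving down a 4th each time.
From F#2 the exact shape gives F#2 A2 C3 Eb3.

F#2 A2 C3 Eb3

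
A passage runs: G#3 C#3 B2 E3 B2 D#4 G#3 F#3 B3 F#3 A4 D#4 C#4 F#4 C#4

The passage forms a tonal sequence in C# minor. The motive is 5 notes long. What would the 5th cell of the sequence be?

B5 E5 D#5 G#5 D#5

Taking 5-note groups, the heads are G#3, D#4, A4: the pattern moves up a 5th.
Carrying on: E5 → B5.
So cell 5 is B5 E5 D#5 G#5 D#5.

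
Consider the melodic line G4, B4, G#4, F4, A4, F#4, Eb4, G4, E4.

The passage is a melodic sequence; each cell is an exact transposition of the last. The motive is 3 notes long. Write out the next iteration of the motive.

Db4 F4 D4

Taking 3-note groups, the heads are G4, F4, Eb4: the pattern moves down a 2nd.
Statement 4 starts on Db4 and keeps the same exact contour: Db4 F4 D4.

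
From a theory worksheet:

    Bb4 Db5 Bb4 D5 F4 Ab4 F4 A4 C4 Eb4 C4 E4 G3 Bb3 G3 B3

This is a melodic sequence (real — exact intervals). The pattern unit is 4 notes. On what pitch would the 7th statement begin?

The 4-note cells begin on Bb4, F4, C4, G3 — each down a 4th from the last.
Continuing: D3 → A2 → E2. Statement 7 starts on E2.

E2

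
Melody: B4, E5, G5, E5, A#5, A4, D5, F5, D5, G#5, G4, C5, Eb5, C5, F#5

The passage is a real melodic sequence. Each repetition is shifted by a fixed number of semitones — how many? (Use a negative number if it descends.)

Taking 5-note groups, the heads are B4, A4, G4: the pattern moves down a 2nd.
B4→A4 is 69 − 71 = -2 semitones.

-2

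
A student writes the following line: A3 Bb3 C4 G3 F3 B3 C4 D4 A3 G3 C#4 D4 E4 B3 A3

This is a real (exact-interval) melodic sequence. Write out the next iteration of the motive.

Taking 5-note groups, the heads are A3, B3, C#4: the pattern moves up a 2nd.
From D#4 the exact shape gives D#4 E4 F#4 C#4 B3.

D#4 E4 F#4 C#4 B3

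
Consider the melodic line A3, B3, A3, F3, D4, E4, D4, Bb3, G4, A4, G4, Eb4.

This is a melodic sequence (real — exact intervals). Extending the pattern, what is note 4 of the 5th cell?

Db5

The unit is 4 notes. Position-4 pitches of the 3 shown cells: F3, Bb3, Eb4.
Each moves up a 4th. Continuing: Ab4 → Db5.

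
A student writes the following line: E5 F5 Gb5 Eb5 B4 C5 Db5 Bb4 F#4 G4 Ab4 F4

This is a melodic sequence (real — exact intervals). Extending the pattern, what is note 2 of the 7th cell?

B2

With 4-note cells, note 2 of each statement runs F5, C5, G4.
Carrying that down a 4th forward: D4 → A3 → E3 → B2.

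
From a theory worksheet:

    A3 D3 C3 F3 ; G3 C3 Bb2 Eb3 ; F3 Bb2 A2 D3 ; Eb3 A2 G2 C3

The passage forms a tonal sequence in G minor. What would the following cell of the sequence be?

D3 G2 F2 Bb2

Unit = 4 notes; the statements start on A3, G3, F3, Eb3, moving down a 2nd each time.
So cell 5 is D3 G2 F2 Bb2.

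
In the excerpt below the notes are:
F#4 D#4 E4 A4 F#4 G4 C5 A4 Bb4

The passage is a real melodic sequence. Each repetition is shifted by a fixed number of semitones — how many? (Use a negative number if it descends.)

The 3-note cells begin on F#4, A4, C5 — each up a 3rd from the last.
Counting half-steps from F#4 to A4: 3.

3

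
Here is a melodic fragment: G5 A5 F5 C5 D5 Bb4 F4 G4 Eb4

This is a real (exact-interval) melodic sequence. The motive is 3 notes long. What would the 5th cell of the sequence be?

The 3-note cells begin on G5, C5, F4 — each down a 5th from the last.
Continuing the starts: Bb3 → Eb3.
So cell 5 is Eb3 F3 Db3.

Eb3 F3 Db3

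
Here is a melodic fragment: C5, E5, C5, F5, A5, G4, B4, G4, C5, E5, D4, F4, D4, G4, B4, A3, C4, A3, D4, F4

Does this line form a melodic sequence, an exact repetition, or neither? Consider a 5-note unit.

Each 5-note cell is the previous one transposed down a 4th.

sequence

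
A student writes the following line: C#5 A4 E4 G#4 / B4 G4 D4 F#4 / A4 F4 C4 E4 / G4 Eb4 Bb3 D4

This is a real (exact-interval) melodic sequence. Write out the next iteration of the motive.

Unit = 4 notes; the statements start on C#5, B4, A4, G4, moving down a 2nd each time.
So cell 5 is F4 Db4 Ab3 C4.

F4 Db4 Ab3 C4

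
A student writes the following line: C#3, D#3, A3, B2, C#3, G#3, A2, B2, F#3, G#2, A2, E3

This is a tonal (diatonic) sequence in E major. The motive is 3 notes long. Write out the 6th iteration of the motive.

Taking 3-note groups, the heads are C#3, B2, A2, G#2: the pattern moves down a 2nd.
Continuing the starts: F#2 → E2.
Statement 6 starts on E2 and keeps the same diatonic contour: E2 F#2 C#3.

E2 F#2 C#3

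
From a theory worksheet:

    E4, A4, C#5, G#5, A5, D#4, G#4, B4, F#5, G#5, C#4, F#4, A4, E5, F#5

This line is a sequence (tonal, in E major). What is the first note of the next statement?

B3

Unit = 5 notes; the statements start on E4, D#4, C#4, moving down a 2nd each time.
One more step down a 2nd gives B3.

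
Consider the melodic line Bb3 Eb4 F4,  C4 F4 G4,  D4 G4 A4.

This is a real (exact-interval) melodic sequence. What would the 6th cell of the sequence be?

G#4 C#5 D#5

Unit = 3 notes; the statements start on Bb3, C4, D4, moving up a 2nd each time.
Extending up a 2nd: E4 → F#4 → G#4.
So cell 6 is G#4 C#5 D#5.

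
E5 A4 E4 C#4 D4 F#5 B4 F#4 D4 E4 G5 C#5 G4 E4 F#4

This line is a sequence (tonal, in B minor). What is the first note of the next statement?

Unit = 5 notes; the statements start on E5, F#5, G5, moving up a 2nd each time.
One more step up a 2nd gives A5.

A5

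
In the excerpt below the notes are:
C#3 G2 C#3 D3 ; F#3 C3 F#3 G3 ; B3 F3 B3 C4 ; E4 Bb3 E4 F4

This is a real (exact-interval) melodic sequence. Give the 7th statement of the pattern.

G5 Db5 G5 Ab5

Taking 4-note groups, the heads are C#3, F#3, B3, E4: the pattern moves up a 4th.
Continuing the starts: A4 → D5 → G5.
From G5 the exact shape gives G5 Db5 G5 Ab5.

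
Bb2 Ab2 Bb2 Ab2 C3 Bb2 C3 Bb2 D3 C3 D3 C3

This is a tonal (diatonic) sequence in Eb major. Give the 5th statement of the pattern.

F3 Eb3 F3 Eb3

Taking 4-note groups, the heads are Bb2, C3, D3: the pattern moves up a 2nd.
Extending up a 2nd: Eb3 → F3.
So cell 5 is F3 Eb3 F3 Eb3.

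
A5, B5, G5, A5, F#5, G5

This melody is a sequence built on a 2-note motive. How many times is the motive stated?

6 notes in groups of 2 gives 6/2 = 3 statements.
Starts: A5, G5, F#5 — each down a 2nd.

3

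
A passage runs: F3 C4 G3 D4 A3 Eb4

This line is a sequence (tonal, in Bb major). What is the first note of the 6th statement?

D4

Taking 2-note groups, the heads are F3, G3, A3: the pattern moves up a 2nd.
Extending the heads up a 2nd: Bb3 → C4 → D4.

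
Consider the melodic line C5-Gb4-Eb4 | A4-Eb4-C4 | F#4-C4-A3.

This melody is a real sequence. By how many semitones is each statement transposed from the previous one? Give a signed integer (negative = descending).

Unit = 3 notes; the statements start on C5, A4, F#4, moving down a 3rd each time.
C5 to A4 spans -3 semitones.

-3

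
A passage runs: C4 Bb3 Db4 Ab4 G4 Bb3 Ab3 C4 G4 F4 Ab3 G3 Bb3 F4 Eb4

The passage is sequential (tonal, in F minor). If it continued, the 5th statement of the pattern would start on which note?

Unit = 5 notes; the statements start on C4, Bb3, Ab3, moving down a 2nd each time.
Extending the heads down a 2nd: G3 → F3.

F3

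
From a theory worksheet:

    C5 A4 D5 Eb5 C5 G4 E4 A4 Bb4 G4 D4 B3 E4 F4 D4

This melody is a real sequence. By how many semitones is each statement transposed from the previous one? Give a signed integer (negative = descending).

-5

Taking 5-note groups, the heads are C5, G4, D4: the pattern moves down a 4th.
C5→G4 is 67 − 72 = -5 semitones.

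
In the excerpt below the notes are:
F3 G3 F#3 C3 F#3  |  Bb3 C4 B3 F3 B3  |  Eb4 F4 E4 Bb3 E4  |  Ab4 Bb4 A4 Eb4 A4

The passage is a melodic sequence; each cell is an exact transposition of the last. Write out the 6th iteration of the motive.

Gb5 Ab5 G5 Db5 G5

The 5-note cells begin on F3, Bb3, Eb4, Ab4 — each up a 4th from the last.
Carrying on: Db5 → Gb5.
Statement 6 starts on Gb5 and keeps the same exact contour: Gb5 Ab5 G5 Db5 G5.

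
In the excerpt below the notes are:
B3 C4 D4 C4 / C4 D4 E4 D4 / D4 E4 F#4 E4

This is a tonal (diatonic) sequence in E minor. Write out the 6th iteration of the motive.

G4 A4 B4 A4

With a 4-note motive the entries are B3, C4, D4, each up a 2nd from the previous.
Continuing the starts: E4 → F#4 → G4.
From G4 the diatonic shape gives G4 A4 B4 A4.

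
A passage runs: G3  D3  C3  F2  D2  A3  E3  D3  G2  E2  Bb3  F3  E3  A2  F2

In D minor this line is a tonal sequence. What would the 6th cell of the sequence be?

E4 Bb3 A3 D3 Bb2

Unit = 5 notes; the statements start on G3, A3, Bb3, moving up a 2nd each time.
Extending up a 2nd: C4 → D4 → E4.
So cell 6 is E4 Bb3 A3 D3 Bb2.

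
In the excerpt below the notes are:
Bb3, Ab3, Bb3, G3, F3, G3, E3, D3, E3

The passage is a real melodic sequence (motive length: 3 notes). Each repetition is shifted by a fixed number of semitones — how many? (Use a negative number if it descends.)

Unit = 3 notes; the statements start on Bb3, G3, E3, moving down a 3rd each time.
Bb3 to G3 spans -3 semitones.

-3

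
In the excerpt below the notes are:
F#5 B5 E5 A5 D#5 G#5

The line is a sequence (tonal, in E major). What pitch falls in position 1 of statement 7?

G#4

The unit is 2 notes. Position-1 pitches of the 3 shown cells: F#5, E5, D#5.
Each moves down a 2nd. Continuing: C#5 → B4 → A4 → G#4.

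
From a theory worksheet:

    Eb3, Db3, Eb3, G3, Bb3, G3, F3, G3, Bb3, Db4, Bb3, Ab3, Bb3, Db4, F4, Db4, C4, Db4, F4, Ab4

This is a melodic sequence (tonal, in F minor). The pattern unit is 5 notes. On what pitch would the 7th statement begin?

The 5-note cells begin on Eb3, G3, Bb3, Db4 — each up a 3rd from the last.
Extending the heads up a 3rd: F4 → Ab4 → C5.

C5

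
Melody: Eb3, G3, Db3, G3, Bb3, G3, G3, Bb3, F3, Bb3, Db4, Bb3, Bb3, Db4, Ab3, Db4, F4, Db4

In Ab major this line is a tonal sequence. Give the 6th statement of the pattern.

Ab4 C5 G4 C5 Eb5 C5

The 6-note cells begin on Eb3, G3, Bb3 — each up a 3rd from the last.
Extending up a 3rd: Db4 → F4 → Ab4.
Statement 6 starts on Ab4 and keeps the same diatonic contour: Ab4 C5 G4 C5 Eb5 C5.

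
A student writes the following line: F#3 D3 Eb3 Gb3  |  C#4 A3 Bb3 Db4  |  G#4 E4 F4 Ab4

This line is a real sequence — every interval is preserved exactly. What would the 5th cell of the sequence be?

Taking 4-note groups, the heads are F#3, C#4, G#4: the pattern moves up a 5th.
Continuing the starts: D#5 → A#5.
Statement 5 starts on A#5 and keeps the same exact contour: A#5 F#5 G5 Bb5.

A#5 F#5 G5 Bb5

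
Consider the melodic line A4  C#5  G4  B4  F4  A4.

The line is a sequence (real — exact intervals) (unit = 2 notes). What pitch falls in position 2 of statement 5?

Grouping in 2s, the 2nd note of each cell is C#5, B4, A4.
Each moves down a 2nd. Continuing: G4 → F4.

F4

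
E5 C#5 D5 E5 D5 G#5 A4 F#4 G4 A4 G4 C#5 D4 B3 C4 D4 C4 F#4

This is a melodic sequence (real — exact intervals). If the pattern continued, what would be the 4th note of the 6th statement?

F2

The unit is 6 notes. Position-4 pitches of the 3 shown cells: E5, A4, D4.
Each moves down a 5th. Continuing: G3 → C3 → F2.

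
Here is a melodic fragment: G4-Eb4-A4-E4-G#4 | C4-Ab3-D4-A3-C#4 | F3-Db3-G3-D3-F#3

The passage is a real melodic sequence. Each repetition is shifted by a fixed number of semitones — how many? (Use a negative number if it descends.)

The 5-note cells begin on G4, C4, F3 — each down a 5th from the last.
Counting half-steps from G4 to C4: -7.

-7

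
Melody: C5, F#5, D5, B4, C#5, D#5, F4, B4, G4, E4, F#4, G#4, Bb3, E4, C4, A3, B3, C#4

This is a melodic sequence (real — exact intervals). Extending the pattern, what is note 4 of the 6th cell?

Grouping in 6s, the 4th note of each cell is B4, E4, A3.
Extending down a 5th: D3 → G2 → C2.

C2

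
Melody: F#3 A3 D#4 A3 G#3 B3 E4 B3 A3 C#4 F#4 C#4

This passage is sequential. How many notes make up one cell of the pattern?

Try groups of 4 (3 cells in 12 notes):
F#3 A3 D#4 A3 | G#3 B3 E4 B3 | A3 C#4 F#4 C#4
Every group is a transposition up a 2nd of the one before; no shorter unit works.

4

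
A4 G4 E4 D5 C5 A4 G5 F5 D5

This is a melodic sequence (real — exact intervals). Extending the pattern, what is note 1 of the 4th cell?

With 3-note cells, note 1 of each statement runs A4, D5, G5.
Each moves up a 4th; the next is C6.

C6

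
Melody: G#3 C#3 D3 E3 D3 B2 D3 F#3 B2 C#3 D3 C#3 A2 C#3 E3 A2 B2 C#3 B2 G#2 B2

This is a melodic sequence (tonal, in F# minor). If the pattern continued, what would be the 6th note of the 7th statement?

C#2

With 7-note cells, note 6 of each statement runs B2, A2, G#2.
Each moves down a 2nd. Continuing: F#2 → E2 → D2 → C#2.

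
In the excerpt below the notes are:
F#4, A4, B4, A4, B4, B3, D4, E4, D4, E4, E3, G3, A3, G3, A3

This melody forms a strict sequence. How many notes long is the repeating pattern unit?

15 notes total. Splitting into 3 groups of 5:
F#4 A4 B4 A4 B4 | B3 D4 E4 D4 E4 | E3 G3 A3 G3 A3
Every group is a transposition down a 5th of the one before; no shorter unit works.

5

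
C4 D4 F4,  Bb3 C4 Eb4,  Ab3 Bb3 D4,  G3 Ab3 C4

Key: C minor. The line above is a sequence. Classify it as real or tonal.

Every note is diatonic to C minor.
Cell 1 has +3 semitones from note 2 to 3, but cell 3 has +4 — the interval quality changes while the contour stays the same, which is the hallmark of a tonal sequence.

tonal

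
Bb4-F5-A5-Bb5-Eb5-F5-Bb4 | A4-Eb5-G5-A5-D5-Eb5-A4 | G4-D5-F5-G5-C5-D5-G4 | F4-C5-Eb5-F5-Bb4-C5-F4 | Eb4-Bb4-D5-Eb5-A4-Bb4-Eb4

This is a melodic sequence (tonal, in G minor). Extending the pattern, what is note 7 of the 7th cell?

The unit is 7 notes. Position-7 pitches of the 5 shown cells: Bb4, A4, G4, F4, Eb4.
Carrying that down a 2nd forward: D4 → C4.

C4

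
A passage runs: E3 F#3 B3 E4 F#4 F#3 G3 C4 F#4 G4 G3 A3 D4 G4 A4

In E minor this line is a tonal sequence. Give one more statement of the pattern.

A3 B3 E4 A4 B4

Unit = 5 notes; the statements start on E3, F#3, G3, moving up a 2nd each time.
So cell 4 is A3 B3 E4 A4 B4.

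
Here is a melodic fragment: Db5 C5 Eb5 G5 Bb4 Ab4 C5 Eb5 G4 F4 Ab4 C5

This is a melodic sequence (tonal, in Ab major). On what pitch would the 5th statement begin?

C4

The 4-note cells begin on Db5, Bb4, G4 — each down a 3rd from the last.
Continuing: Eb4 → C4. Statement 5 starts on C4.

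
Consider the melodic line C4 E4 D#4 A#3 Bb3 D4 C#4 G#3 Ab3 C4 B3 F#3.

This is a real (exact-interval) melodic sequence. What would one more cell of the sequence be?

Gb3 Bb3 A3 E3

Unit = 4 notes; the statements start on C4, Bb3, Ab3, moving down a 2nd each time.
Statement 4 starts on Gb3 and keeps the same exact contour: Gb3 Bb3 A3 E3.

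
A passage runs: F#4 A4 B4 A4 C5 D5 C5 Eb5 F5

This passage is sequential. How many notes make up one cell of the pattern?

3

There are 9 notes; a 3-note unit gives 3 cells:
F#4 A4 B4 | A4 C5 D5 | C5 Eb5 F5
That's a consistent up a 3rd shift per cell, and no other grouping gives one.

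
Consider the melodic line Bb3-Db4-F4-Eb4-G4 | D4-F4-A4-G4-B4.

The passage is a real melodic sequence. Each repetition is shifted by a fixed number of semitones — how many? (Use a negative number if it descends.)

The 5-note cells begin on Bb3, D4 — each up a 3rd from the last.
Bb3 to D4 spans +4 semitones.

4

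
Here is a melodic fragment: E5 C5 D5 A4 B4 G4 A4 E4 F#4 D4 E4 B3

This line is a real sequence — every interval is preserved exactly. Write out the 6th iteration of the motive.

The 4-note cells begin on E5, B4, F#4 — each down a 4th from the last.
Continuing the starts: C#4 → G#3 → D#3.
So cell 6 is D#3 B2 C#3 G#2.

D#3 B2 C#3 G#2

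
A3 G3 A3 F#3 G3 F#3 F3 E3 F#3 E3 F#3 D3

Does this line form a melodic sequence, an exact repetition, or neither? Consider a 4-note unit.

neither

Note 3 of cell 2 is F3; if this were a sequence it would be G3. No unit length gives a consistent transposition pattern.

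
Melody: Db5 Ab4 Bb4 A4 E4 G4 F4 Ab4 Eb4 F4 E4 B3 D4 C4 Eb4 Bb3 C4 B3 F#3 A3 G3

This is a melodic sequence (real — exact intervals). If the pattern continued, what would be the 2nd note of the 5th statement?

With 7-note cells, note 2 of each statement runs Ab4, Eb4, Bb3.
Each moves down a 4th. Continuing: F3 → C3.

C3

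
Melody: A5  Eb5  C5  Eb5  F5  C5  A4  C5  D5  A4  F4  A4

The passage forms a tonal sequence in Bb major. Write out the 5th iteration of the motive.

The 4-note cells begin on A5, F5, D5 — each down a 3rd from the last.
Extending down a 3rd: Bb4 → G4.
Statement 5 starts on G4 and keeps the same diatonic contour: G4 D4 Bb3 D4.

G4 D4 Bb3 D4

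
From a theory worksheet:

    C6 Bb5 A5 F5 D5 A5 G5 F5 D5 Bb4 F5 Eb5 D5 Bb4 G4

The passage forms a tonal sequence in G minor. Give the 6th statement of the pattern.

Taking 5-note groups, the heads are C6, A5, F5: the pattern moves down a 3rd.
Carrying on: D5 → Bb4 → G4.
So cell 6 is G4 F4 Eb4 C4 A3.

G4 F4 Eb4 C4 A3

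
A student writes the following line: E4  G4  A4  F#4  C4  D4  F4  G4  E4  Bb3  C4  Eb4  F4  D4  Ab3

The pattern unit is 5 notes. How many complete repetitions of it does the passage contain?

15 notes in groups of 5 gives 15/5 = 3 statements.
Starts: E4, D4, C4 — each down a 2nd.

3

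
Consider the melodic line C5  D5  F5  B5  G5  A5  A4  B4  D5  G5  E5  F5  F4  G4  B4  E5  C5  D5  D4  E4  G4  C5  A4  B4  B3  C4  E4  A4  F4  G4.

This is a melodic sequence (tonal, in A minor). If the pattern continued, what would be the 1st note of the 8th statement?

C3

With 6-note cells, note 1 of each statement runs C5, A4, F4, D4, B3.
Extending down a 3rd: G3 → E3 → C3.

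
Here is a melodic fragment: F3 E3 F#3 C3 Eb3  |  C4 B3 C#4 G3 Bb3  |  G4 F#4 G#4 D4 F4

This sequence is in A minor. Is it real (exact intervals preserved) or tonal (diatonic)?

real

Each cell has the same semitone pattern (-1, 2, -6, 3) — intervals are preserved exactly.
And F#3 lies outside A minor, so the sequence is real rather than tonal.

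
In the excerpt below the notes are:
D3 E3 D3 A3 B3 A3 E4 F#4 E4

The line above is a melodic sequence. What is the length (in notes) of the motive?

9 notes total. Splitting into 3 groups of 3:
D3 E3 D3 | A3 B3 A3 | E4 F#4 E4
Every group is a transposition up a 5th of the one before; no shorter unit works.

3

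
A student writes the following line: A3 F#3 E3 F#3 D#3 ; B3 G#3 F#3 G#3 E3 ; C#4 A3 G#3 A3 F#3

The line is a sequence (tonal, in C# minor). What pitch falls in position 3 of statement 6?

The unit is 5 notes. Position-3 pitches of the 3 shown cells: E3, F#3, G#3.
Carrying that up a 2nd forward: A3 → B3 → C#4.

C#4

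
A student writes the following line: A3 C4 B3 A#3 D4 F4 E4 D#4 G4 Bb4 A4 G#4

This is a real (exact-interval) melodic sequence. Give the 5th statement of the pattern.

The 4-note cells begin on A3, D4, G4 — each up a 4th from the last.
Extending up a 4th: C5 → F5.
From F5 the exact shape gives F5 Ab5 G5 F#5.

F5 Ab5 G5 F#5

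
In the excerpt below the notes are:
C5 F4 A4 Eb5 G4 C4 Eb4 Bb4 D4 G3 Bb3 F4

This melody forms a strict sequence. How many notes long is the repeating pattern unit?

4

There are 12 notes; a 4-note unit gives 3 cells:
C5 F4 A4 Eb5 | G4 C4 Eb4 Bb4 | D4 G3 Bb3 F4
Each cell is the previous one down a 4th — so the unit is 4 notes.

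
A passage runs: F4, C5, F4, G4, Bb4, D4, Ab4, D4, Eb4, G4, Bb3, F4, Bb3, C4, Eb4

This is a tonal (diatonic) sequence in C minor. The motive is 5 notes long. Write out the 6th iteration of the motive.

The 5-note cells begin on F4, D4, Bb3 — each down a 3rd from the last.
Extending down a 3rd: G3 → Eb3 → C3.
From C3 the diatonic shape gives C3 G3 C3 D3 F3.

C3 G3 C3 D3 F3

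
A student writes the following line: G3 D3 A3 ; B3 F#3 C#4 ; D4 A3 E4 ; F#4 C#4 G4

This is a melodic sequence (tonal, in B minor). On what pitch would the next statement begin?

A4

The 3-note cells begin on G3, B3, D4, F#4 — each up a 3rd from the last.
One more step up a 3rd gives A4.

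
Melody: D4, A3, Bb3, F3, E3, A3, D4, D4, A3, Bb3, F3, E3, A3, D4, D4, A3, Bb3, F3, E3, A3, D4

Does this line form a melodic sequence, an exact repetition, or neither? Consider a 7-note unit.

Each 7-note cell is identical (D4 A3 Bb3 F3 E3 A3 D4), restated at the same pitch.

repetition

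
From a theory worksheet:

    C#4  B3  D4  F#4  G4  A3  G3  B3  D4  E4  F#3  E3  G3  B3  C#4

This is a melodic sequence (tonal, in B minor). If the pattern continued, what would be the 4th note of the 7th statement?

A2

Grouping in 5s, the 4th note of each cell is F#4, D4, B3.
Carrying that down a 3rd forward: G3 → E3 → C#3 → A2.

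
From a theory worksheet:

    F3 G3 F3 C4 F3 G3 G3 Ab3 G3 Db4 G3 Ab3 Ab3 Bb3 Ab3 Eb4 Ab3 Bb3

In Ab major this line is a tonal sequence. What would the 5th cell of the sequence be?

C4 Db4 C4 G4 C4 Db4

With a 6-note motive the entries are F3, G3, Ab3, each up a 2nd from the previous.
Extending up a 2nd: Bb3 → C4.
So cell 5 is C4 Db4 C4 G4 C4 Db4.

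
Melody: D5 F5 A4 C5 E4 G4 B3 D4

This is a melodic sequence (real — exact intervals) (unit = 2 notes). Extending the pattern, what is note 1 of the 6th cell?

The unit is 2 notes. Position-1 pitches of the 4 shown cells: D5, A4, E4, B3.
Carrying that down a 4th forward: F#3 → C#3.

C#3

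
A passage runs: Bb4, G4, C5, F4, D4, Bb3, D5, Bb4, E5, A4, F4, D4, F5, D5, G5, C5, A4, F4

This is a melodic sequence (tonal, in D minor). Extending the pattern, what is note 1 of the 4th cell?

With 6-note cells, note 1 of each statement runs Bb4, D5, F5.
From F5, up a 3rd gives A5.

A5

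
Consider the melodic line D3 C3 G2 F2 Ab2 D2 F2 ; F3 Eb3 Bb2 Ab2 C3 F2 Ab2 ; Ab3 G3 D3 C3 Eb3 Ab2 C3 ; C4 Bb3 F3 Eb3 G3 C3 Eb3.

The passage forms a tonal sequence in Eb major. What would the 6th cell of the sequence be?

With a 7-note motive the entries are D3, F3, Ab3, C4, each up a 3rd from the previous.
Extending up a 3rd: Eb4 → G4.
So cell 6 is G4 F4 C4 Bb3 D4 G3 Bb3.

G4 F4 C4 Bb3 D4 G3 Bb3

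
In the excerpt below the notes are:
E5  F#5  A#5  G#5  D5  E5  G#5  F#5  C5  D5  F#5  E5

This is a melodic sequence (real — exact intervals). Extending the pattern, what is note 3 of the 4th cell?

With 4-note cells, note 3 of each statement runs A#5, G#5, F#5.
One more down a 2nd gives E5.

E5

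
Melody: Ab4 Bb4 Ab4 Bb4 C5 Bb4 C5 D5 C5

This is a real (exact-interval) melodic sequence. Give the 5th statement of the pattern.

E5 F#5 E5

Taking 3-note groups, the heads are Ab4, Bb4, C5: the pattern moves up a 2nd.
Extending up a 2nd: D5 → E5.
So cell 5 is E5 F#5 E5.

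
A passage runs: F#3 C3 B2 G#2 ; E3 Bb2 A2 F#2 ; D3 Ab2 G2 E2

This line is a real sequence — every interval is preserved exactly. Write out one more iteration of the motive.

C3 Gb2 F2 D2

Taking 4-note groups, the heads are F#3, E3, D3: the pattern moves down a 2nd.
So cell 4 is C3 Gb2 F2 D2.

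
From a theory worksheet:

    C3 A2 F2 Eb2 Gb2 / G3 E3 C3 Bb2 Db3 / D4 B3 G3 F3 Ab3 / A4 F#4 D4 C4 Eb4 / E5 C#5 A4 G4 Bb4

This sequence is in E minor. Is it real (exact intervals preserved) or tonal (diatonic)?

real

Each cell has the same semitone pattern (-3, -4, -2, 3) — intervals are preserved exactly.
And F2 lies outside E minor, so the sequence is real rather than tonal.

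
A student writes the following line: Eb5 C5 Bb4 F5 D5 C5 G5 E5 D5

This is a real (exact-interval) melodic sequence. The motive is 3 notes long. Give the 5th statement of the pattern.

B5 G#5 F#5

The 3-note cells begin on Eb5, F5, G5 — each up a 2nd from the last.
Continuing the starts: A5 → B5.
So cell 5 is B5 G#5 F#5.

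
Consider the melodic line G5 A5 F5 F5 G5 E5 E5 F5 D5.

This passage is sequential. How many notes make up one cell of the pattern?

Try groups of 3 (3 cells in 9 notes):
G5 A5 F5 | F5 G5 E5 | E5 F5 D5
Each cell is the previous one down a 2nd — so the unit is 3 notes.

3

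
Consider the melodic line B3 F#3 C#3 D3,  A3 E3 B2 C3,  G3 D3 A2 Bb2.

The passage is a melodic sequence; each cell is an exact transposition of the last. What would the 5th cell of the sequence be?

Eb3 Bb2 F2 Gb2

Taking 4-note groups, the heads are B3, A3, G3: the pattern moves down a 2nd.
Carrying on: F3 → Eb3.
So cell 5 is Eb3 Bb2 F2 Gb2.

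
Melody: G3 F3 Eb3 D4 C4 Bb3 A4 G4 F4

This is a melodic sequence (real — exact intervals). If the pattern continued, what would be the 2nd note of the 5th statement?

With 3-note cells, note 2 of each statement runs F3, C4, G4.
Each moves up a 5th. Continuing: D5 → A5.

A5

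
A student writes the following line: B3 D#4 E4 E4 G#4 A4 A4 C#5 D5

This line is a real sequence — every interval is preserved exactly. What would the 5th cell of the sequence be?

G5 B5 C6

The 3-note cells begin on B3, E4, A4 — each up a 4th from the last.
Continuing the starts: D5 → G5.
Statement 5 starts on G5 and keeps the same exact contour: G5 B5 C6.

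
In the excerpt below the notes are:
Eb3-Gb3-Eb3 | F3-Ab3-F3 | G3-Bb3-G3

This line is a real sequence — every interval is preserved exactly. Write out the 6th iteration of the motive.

C#4 E4 C#4

The 3-note cells begin on Eb3, F3, G3 — each up a 2nd from the last.
Continuing the starts: A3 → B3 → C#4.
From C#4 the exact shape gives C#4 E4 C#4.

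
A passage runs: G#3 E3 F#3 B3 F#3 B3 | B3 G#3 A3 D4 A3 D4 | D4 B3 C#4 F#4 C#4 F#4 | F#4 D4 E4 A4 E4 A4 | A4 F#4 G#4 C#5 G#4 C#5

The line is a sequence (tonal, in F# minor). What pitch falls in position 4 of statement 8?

Grouping in 6s, the 4th note of each cell is B3, D4, F#4, A4, C#5.
Carrying that up a 3rd forward: E5 → G#5 → B5.

B5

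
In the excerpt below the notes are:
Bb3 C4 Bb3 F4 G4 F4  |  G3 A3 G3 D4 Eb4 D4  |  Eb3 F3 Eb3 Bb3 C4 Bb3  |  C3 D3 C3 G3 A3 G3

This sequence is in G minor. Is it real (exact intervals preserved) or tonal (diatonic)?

tonal

Every note is diatonic to G minor.
Cell 1 has +2 semitones from note 4 to 5, but cell 2 has +1 — the interval quality changes while the contour stays the same, which is the hallmark of a tonal sequence.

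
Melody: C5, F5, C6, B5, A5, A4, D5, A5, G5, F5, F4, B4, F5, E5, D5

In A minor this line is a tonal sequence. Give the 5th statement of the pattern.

Unit = 5 notes; the statements start on C5, A4, F4, moving down a 3rd each time.
Carrying on: D4 → B3.
So cell 5 is B3 E4 B4 A4 G4.

B3 E4 B4 A4 G4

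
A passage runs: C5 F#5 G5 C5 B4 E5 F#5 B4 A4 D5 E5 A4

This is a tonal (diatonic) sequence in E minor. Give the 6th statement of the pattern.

E4 A4 B4 E4

The 4-note cells begin on C5, B4, A4 — each down a 2nd from the last.
Continuing the starts: G4 → F#4 → E4.
So cell 6 is E4 A4 B4 E4.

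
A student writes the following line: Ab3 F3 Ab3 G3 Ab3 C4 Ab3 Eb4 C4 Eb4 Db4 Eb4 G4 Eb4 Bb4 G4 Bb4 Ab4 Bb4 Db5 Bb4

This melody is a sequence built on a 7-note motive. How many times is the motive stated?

21 notes in groups of 7 gives 21/7 = 3 statements.
Starts: Ab3, Eb4, Bb4 — each up a 5th.

3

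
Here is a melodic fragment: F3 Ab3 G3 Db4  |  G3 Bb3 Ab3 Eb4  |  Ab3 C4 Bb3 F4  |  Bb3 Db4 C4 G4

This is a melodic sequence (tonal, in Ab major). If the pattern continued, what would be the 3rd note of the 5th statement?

Db4

Grouping in 4s, the 3rd note of each cell is G3, Ab3, Bb3, C4.
From C4, up a 2nd gives Db4.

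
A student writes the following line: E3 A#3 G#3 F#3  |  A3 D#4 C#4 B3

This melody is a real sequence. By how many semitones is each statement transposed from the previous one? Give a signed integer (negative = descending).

5

The 4-note cells begin on E3, A3 — each up a 4th from the last.
E3 to A3 spans +5 semitones.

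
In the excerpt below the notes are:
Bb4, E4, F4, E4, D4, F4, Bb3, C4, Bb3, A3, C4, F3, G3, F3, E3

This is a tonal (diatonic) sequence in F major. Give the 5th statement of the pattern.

D3 G2 A2 G2 F2

Unit = 5 notes; the statements start on Bb4, F4, C4, moving down a 4th each time.
Carrying on: G3 → D3.
From D3 the diatonic shape gives D3 G2 A2 G2 F2.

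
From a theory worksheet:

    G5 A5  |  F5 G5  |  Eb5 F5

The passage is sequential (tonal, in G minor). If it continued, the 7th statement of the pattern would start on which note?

A4

Taking 2-note groups, the heads are G5, F5, Eb5: the pattern moves down a 2nd.
Extending the heads down a 2nd: D5 → C5 → Bb4 → A4.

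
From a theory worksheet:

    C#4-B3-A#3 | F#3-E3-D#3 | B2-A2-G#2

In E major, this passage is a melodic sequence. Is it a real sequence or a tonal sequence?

real

Each cell has the same semitone pattern (-2, -1) — intervals are preserved exactly.
And A#3 lies outside E major, so the sequence is real rather than tonal.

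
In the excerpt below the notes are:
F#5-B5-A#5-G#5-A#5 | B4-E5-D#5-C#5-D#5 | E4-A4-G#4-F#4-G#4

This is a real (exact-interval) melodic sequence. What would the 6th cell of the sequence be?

G2 C3 B2 A2 B2

With a 5-note motive the entries are F#5, B4, E4, each down a 5th from the previous.
Continuing the starts: A3 → D3 → G2.
So cell 6 is G2 C3 B2 A2 B2.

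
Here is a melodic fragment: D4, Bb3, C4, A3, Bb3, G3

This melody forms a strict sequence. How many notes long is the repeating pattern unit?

2

There are 6 notes; a 2-note unit gives 3 cells:
D4 Bb3 | C4 A3 | Bb3 G3
Each cell is the previous one down a 2nd — so the unit is 2 notes.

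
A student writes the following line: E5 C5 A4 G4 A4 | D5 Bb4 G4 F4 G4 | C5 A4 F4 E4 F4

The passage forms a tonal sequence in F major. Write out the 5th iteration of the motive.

A4 F4 D4 C4 D4

Taking 5-note groups, the heads are E5, D5, C5: the pattern moves down a 2nd.
Extending down a 2nd: Bb4 → A4.
Statement 5 starts on A4 and keeps the same diatonic contour: A4 F4 D4 C4 D4.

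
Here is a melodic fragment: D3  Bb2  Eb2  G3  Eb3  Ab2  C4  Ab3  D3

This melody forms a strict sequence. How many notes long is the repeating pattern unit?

3

There are 9 notes; a 3-note unit gives 3 cells:
D3 Bb2 Eb2 | G3 Eb3 Ab2 | C4 Ab3 D3
Each cell is the previous one up a 4th — so the unit is 3 notes.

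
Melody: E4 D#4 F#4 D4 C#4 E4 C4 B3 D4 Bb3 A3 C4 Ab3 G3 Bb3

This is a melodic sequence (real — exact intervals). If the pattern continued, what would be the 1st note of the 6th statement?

Gb3

With 3-note cells, note 1 of each statement runs E4, D4, C4, Bb3, Ab3.
Each moves down a 2nd; the next is Gb3.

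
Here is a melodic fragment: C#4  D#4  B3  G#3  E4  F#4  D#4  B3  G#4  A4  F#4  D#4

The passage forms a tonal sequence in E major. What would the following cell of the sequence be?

With a 4-note motive the entries are C#4, E4, G#4, each up a 3rd from the previous.
So cell 4 is B4 C#5 A4 F#4.

B4 C#5 A4 F#4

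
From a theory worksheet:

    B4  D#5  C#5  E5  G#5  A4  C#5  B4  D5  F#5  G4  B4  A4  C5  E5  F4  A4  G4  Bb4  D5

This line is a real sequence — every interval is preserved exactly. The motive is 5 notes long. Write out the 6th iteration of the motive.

Taking 5-note groups, the heads are B4, A4, G4, F4: the pattern moves down a 2nd.
Continuing the starts: Eb4 → Db4.
So cell 6 is Db4 F4 Eb4 Gb4 Bb4.

Db4 F4 Eb4 Gb4 Bb4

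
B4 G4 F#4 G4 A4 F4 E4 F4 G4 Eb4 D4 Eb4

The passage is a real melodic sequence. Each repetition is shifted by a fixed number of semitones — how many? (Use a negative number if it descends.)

-2

Unit = 4 notes; the statements start on B4, A4, G4, moving down a 2nd each time.
B4 to A4 spans -2 semitones.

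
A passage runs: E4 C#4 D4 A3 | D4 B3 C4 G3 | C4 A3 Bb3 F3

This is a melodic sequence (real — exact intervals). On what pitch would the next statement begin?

Bb3

The 4-note cells begin on E4, D4, C4 — each down a 2nd from the last.
One more step down a 2nd gives Bb3.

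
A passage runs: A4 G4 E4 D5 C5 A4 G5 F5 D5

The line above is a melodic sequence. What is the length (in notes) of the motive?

There are 9 notes; a 3-note unit gives 3 cells:
A4 G4 E4 | D5 C5 A4 | G5 F5 D5
Every group is a transposition up a 4th of the one before; no shorter unit works.

3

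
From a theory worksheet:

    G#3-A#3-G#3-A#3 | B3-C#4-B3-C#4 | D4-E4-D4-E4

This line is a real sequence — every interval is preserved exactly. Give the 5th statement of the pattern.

Ab4 Bb4 Ab4 Bb4

The 4-note cells begin on G#3, B3, D4 — each up a 3rd from the last.
Extending up a 3rd: F4 → Ab4.
So cell 5 is Ab4 Bb4 Ab4 Bb4.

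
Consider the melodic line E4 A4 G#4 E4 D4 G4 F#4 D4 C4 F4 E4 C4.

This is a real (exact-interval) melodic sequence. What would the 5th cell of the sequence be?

Ab3 Db4 C4 Ab3

Unit = 4 notes; the statements start on E4, D4, C4, moving down a 2nd each time.
Carrying on: Bb3 → Ab3.
So cell 5 is Ab3 Db4 C4 Ab3.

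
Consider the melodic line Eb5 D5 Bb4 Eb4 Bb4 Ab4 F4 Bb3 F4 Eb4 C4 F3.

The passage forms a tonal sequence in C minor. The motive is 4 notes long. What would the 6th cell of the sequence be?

Unit = 4 notes; the statements start on Eb5, Bb4, F4, moving down a 4th each time.
Carrying on: C4 → G3 → D3.
So cell 6 is D3 C3 Ab2 D2.

D3 C3 Ab2 D2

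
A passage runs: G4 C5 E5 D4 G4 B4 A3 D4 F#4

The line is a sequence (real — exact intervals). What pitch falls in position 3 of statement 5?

G#3

With 3-note cells, note 3 of each statement runs E5, B4, F#4.
Carrying that down a 4th forward: C#4 → G#3.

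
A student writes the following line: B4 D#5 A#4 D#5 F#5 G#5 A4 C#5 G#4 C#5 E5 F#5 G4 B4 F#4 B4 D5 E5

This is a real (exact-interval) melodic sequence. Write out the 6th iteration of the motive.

Unit = 6 notes; the statements start on B4, A4, G4, moving down a 2nd each time.
Carrying on: F4 → Eb4 → Db4.
So cell 6 is Db4 F4 C4 F4 Ab4 Bb4.

Db4 F4 C4 F4 Ab4 Bb4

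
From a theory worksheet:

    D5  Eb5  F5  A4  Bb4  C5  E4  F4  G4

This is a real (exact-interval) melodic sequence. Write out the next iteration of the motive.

B3 C4 D4

Taking 3-note groups, the heads are D5, A4, E4: the pattern moves down a 4th.
From B3 the exact shape gives B3 C4 D4.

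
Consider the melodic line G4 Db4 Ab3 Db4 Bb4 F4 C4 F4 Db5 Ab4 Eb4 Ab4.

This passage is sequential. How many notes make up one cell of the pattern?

4

Try groups of 4 (3 cells in 12 notes):
G4 Db4 Ab3 Db4 | Bb4 F4 C4 F4 | Db5 Ab4 Eb4 Ab4
Each cell is the previous one up a 3rd — so the unit is 4 notes.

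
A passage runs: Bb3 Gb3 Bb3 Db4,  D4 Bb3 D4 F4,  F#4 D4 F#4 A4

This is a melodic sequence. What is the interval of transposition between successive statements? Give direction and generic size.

Taking 4-note groups, the heads are Bb3, D4, F#4: the pattern moves up a 3rd.
From Bb3 to D4: up a 3rd.

up a 3rd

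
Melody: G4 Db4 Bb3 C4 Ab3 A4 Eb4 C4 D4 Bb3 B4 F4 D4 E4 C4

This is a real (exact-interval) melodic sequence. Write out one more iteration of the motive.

Unit = 5 notes; the statements start on G4, A4, B4, moving up a 2nd each time.
So cell 4 is C#5 G4 E4 F#4 D4.

C#5 G4 E4 F#4 D4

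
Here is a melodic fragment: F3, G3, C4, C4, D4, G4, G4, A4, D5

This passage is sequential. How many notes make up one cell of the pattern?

3

9 notes total. Splitting into 3 groups of 3:
F3 G3 C4 | C4 D4 G4 | G4 A4 D5
Every group is a transposition up a 5th of the one before; no shorter unit works.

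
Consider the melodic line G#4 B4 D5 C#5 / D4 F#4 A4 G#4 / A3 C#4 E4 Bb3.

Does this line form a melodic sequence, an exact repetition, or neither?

neither

Note 4 of cell 3 is Bb3; if this were a sequence it would be D4. No unit length gives a consistent transposition pattern.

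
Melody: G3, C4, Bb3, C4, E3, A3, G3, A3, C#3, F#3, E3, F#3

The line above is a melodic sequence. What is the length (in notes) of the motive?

There are 12 notes; a 4-note unit gives 3 cells:
G3 C4 Bb3 C4 | E3 A3 G3 A3 | C#3 F#3 E3 F#3
That's a consistent down a 3rd shift per cell, and no other grouping gives one.

4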